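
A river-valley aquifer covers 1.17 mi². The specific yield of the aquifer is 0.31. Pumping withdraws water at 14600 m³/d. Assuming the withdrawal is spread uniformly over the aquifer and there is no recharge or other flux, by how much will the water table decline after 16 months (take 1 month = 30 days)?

A = 1.17 mi² = 3.03 × 10^6 m²
t = 16 months = 480 d
ΔV = Q × t = 14600 m³/d × 480 d = 7.008 × 10^6 m³
Δh = ΔV / (Sy × A) = 7.008 × 10^6 / (0.31 × 3.03 × 10^6) = 7.46 m

Δh ≈ 7.46 m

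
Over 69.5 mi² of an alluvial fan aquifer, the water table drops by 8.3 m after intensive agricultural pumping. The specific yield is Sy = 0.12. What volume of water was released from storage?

ΔV ≈ 1.79 × 10^8 m³

A = 69.5 mi² = 1.8 × 10^8 m²
ΔV = Sy × A × Δh = 0.12 × 1.8 × 10^8 m² × 8.3 m = 1.793 × 10^8 m³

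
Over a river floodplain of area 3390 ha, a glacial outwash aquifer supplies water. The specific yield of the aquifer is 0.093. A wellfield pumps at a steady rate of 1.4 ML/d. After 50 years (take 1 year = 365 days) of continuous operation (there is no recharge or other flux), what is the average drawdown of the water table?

Δh ≈ 8.1 m

A = 3390 ha = 3.39 × 10^7 m²
Q = 1.4 ML/d = 1400 m³/d
t = 50 years = 18250 d
ΔV = Q × t = 1400 m³/d × 18250 d = 2.555 × 10^7 m³
Δh = ΔV / (Sy × A) = 2.555 × 10^7 / (0.093 × 3.39 × 10^7) = 8.104 m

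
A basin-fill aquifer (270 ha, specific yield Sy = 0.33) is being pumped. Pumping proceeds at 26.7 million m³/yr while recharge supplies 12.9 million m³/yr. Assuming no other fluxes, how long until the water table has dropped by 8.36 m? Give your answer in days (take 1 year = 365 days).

A = 270 ha = 2.7 × 10^6 m²
ΔV = Sy × A × Δh = 0.33 × 2.7 × 10^6 × 8.36 = 7.449 × 10^6 m³
Net withdrawal = 26.7 − 12.9 = 13.8 million m³/yr = 37810 m³/d
t = ΔV / Q = 7.449 × 10^6 m³ / 37810 m³/d = 197 d

t ≈ 197 days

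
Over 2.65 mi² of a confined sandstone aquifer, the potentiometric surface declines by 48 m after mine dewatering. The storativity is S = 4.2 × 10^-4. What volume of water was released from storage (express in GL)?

A = 2.65 mi² = 6.863 × 10^6 m²
ΔV = S × A × Δh = 4.2 × 10^-4 × 6.863 × 10^6 m² × 48 m = 1.384 × 10^5 m³
ΔV = 1.384 × 10^5 m³ = 0.1384 GL

ΔV ≈ 0.138 GL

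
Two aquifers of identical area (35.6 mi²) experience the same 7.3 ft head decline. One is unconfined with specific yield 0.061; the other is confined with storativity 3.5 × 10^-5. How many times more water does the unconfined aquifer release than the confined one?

ΔV_u / ΔV_c ≈ 1740

A = 35.6 mi² = 9.22 × 10^7 m²
Δh = 7.3 ft = 2.225 m
Unconfined: ΔV_u = Sy × A × Δh = 0.061 × 9.22 × 10^7 × 2.225 = 1.251 × 10^7 m³
Confined: ΔV_c = S × A × Δh = 3.5 × 10^-5 × 9.22 × 10^7 × 2.225 = 7180 m³
Ratio = ΔV_u / ΔV_c = Sy / S = 0.061 / 3.5 × 10^-5 = 1743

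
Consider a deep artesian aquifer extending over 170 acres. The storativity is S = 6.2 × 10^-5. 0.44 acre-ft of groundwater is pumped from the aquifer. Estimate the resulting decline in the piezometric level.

A = 170 acres = 6.88 × 10^5 m²
ΔV = 0.44 acre-ft = 542.7 m³
Δh = ΔV / (S × A) = 542.7 m³ / (6.2 × 10^-5 × 6.88 × 10^5 m²) = 12.72 m

Δh ≈ 12.7 m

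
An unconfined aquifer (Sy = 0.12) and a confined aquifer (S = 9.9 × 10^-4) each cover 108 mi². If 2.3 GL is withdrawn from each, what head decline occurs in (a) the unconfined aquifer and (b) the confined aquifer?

Δh_u ≈ 0.0685 m; Δh_c ≈ 8.31 m

A = 108 mi² = 2.797 × 10^8 m²
ΔV = 2.3 GL = 2.3 × 10^6 m³
Unconfined: Δh_u = ΔV/(Sy·A) = 2.3 × 10^6/(0.12 × 2.797 × 10^8) = 0.06852 m
Confined: Δh_c = ΔV/(S·A) = 2.3 × 10^6/(9.9 × 10^-4 × 2.797 × 10^8) = 8.306 m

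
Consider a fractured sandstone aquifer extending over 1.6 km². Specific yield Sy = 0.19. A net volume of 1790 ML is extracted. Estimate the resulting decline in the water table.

A = 1.6 km² = 1.6 × 10^6 m²
ΔV = 1790 ML = 1.79 × 10^6 m³
Δh = ΔV / (Sy × A) = 1.79 × 10^6 m³ / (0.19 × 1.6 × 10^6 m²) = 5.888 m

Δh ≈ 5.89 m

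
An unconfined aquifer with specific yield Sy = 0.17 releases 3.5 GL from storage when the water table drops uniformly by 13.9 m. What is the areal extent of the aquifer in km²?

A ≈ 1.48 km²

ΔV = 3.5 GL = 3.5 × 10^6 m³
A = ΔV / (Sy × Δh) = 3.5 × 10^6 / (0.17 × 13.9) = 1.481 × 10^6 m²
A = 1.481 × 10^6 m² = 1.481 km²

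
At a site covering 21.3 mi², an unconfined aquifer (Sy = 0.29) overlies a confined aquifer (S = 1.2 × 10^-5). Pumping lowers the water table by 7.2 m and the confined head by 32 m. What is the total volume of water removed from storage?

ΔV ≈ 1.15 × 10^8 m³

A = 21.3 mi² = 5.517 × 10^7 m²
Unconfined: ΔV_u = Sy × A × Δh_u = 0.29 × 5.517 × 10^7 × 7.2 = 1.152 × 10^8 m³
Confined: ΔV_c = S × A × Δh_c = 1.2 × 10^-5 × 5.517 × 10^7 × 32 = 21180 m³
Total ΔV = 1.152 × 10^8 + 21180 = 1.152 × 10^8 m³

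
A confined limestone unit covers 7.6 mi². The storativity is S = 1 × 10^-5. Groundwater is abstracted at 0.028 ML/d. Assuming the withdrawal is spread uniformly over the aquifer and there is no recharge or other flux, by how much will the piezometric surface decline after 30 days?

A = 7.6 mi² = 1.968 × 10^7 m²
Q = 0.028 ML/d = 28 m³/d
ΔV = Q × t = 28 m³/d × 30 d = 840 m³
Δh = ΔV / (S × A) = 840 / (1 × 10^-5 × 1.968 × 10^7) = 4.267 m

Δh ≈ 4.27 m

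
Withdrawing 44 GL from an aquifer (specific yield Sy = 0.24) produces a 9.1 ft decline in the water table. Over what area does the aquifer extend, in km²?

Δh = 9.1 ft = 2.774 m
ΔV = 44 GL = 4.4 × 10^7 m³
A = ΔV / (Sy × Δh) = 4.4 × 10^7 / (0.24 × 2.774) = 6.61 × 10^7 m²
A = 6.61 × 10^7 m² = 66.1 km²

A ≈ 66.1 km²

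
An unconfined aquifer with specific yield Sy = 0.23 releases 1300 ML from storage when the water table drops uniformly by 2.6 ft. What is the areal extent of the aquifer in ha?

Δh = 2.6 ft = 0.7925 m
ΔV = 1300 ML = 1.3 × 10^6 m³
A = ΔV / (Sy × Δh) = 1.3 × 10^6 / (0.23 × 0.7925) = 7.132 × 10^6 m²
A = 7.132 × 10^6 m² = 713.2 ha

A ≈ 713 ha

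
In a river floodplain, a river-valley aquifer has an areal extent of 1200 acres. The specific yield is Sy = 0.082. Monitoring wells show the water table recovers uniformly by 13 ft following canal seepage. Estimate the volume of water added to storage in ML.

ΔV ≈ 1580 ML

A = 1200 acres = 4.856 × 10^6 m²
Δh = 13 ft = 3.962 m
ΔV = Sy × A × Δh = 0.082 × 4.856 × 10^6 m² × 3.962 m = 1.578 × 10^6 m³
ΔV = 1.578 × 10^6 m³ = 1578 ML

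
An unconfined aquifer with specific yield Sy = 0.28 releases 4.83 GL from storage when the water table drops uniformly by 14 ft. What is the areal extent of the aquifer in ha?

Δh = 14 ft = 4.267 m
ΔV = 4.83 GL = 4.83 × 10^6 m³
A = ΔV / (Sy × Δh) = 4.83 × 10^6 / (0.28 × 4.267) = 4.042 × 10^6 m²
A = 4.042 × 10^6 m² = 404.2 ha

A ≈ 404 ha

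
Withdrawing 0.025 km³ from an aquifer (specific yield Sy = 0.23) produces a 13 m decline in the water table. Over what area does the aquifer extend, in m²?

ΔV = 0.025 km³ = 2.5 × 10^7 m³
A = ΔV / (Sy × Δh) = 2.5 × 10^7 / (0.23 × 13) = 8.361 × 10^6 m²

A ≈ 8.36 × 10^6 m²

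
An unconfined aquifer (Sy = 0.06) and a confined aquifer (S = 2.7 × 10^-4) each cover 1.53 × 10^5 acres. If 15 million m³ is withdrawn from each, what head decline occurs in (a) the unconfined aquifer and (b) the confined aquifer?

A = 1.53 × 10^5 acres = 6.192 × 10^8 m²
ΔV = 15 million m³ = 1.5 × 10^7 m³
Unconfined: Δh_u = ΔV/(Sy·A) = 1.5 × 10^7/(0.06 × 6.192 × 10^8) = 0.4038 m
Confined: Δh_c = ΔV/(S·A) = 1.5 × 10^7/(2.7 × 10^-4 × 6.192 × 10^8) = 89.73 m

Δh_u ≈ 0.404 m; Δh_c ≈ 89.7 m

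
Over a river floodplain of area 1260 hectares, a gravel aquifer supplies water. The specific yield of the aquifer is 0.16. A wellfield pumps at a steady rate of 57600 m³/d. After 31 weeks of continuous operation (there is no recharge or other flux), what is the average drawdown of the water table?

A = 1260 hectares = 1.26 × 10^7 m²
t = 31 weeks = 217 d
ΔV = Q × t = 57600 m³/d × 217 d = 1.25 × 10^7 m³
Δh = ΔV / (Sy × A) = 1.25 × 10^7 / (0.16 × 1.26 × 10^7) = 6.2 m

Δh ≈ 6.2 m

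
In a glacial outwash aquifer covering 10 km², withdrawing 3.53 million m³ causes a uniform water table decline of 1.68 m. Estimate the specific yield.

A = 10 km² = 1 × 10^7 m²
ΔV = 3.53 million m³ = 3.53 × 10^6 m³
Sy = ΔV / (A × Δh) = 3.53 × 10^6 m³ / (1 × 10^7 m² × 1.68 m) = 0.2101

Sy ≈ 0.21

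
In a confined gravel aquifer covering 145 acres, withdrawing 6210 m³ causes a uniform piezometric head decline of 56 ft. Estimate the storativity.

S ≈ 6.2 × 10^-4

A = 145 acres = 5.868 × 10^5 m²
Δh = 56 ft = 17.07 m
S = ΔV / (A × Δh) = 6210 m³ / (5.868 × 10^5 m² × 17.07 m) = 6.2 × 10^-4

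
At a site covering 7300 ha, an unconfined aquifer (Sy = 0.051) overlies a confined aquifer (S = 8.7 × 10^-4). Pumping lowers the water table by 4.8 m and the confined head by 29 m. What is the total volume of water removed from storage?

ΔV ≈ 1.97 × 10^7 m³

A = 7300 ha = 7.3 × 10^7 m²
Unconfined: ΔV_u = Sy × A × Δh_u = 0.051 × 7.3 × 10^7 × 4.8 = 1.787 × 10^7 m³
Confined: ΔV_c = S × A × Δh_c = 8.7 × 10^-4 × 7.3 × 10^7 × 29 = 1.842 × 10^6 m³
Total ΔV = 1.787 × 10^7 + 1.842 × 10^6 = 1.971 × 10^7 m³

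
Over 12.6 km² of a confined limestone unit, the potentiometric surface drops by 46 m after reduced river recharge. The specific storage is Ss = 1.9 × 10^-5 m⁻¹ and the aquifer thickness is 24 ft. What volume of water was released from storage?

ΔV ≈ 80600 m³

b = 24 ft = 7.315 m
S = Ss × b = 1.9 × 10^-5 m⁻¹ × 7.315 m = 1.39 × 10^-4
A = 12.6 km² = 1.26 × 10^7 m²
ΔV = S × A × Δh = 1.39 × 10^-4 × 1.26 × 10^7 m² × 46 m = 80560 m³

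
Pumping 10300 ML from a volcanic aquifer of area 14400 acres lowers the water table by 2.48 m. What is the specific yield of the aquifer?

Sy ≈ 0.071

A = 14400 acres = 5.827 × 10^7 m²
ΔV = 10300 ML = 1.03 × 10^7 m³
Sy = ΔV / (A × Δh) = 1.03 × 10^7 m³ / (5.827 × 10^7 m² × 2.48 m) = 0.07127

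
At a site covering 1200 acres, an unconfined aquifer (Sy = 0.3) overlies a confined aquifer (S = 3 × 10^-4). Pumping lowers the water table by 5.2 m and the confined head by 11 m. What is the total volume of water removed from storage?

A = 1200 acres = 4.856 × 10^6 m²
Unconfined: ΔV_u = Sy × A × Δh_u = 0.3 × 4.856 × 10^6 × 5.2 = 7.576 × 10^6 m³
Confined: ΔV_c = S × A × Δh_c = 3 × 10^-4 × 4.856 × 10^6 × 11 = 16030 m³
Total ΔV = 7.576 × 10^6 + 16030 = 7.592 × 10^6 m³

ΔV ≈ 7.59 × 10^6 m³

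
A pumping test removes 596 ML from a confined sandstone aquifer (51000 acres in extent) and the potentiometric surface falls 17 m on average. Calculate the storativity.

A = 51000 acres = 2.064 × 10^8 m²
ΔV = 596 ML = 5.96 × 10^5 m³
S = ΔV / (A × Δh) = 5.96 × 10^5 m³ / (2.064 × 10^8 m² × 17 m) = 1.699 × 10^-4

S ≈ 1.7 × 10^-4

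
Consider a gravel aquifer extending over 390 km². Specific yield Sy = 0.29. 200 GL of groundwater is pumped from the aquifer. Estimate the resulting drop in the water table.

A = 390 km² = 3.9 × 10^8 m²
ΔV = 200 GL = 2 × 10^8 m³
Δh = ΔV / (Sy × A) = 2 × 10^8 m³ / (0.29 × 3.9 × 10^8 m²) = 1.768 m

Δh ≈ 1.77 m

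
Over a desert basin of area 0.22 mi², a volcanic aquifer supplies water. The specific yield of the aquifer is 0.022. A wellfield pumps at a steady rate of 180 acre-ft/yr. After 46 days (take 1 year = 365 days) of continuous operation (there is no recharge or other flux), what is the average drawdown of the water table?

A = 0.22 mi² = 5.698 × 10^5 m²
Q = 180 acre-ft/yr = 608.3 m³/d
ΔV = Q × t = 608.3 m³/d × 46 d = 27980 m³
Δh = ΔV / (Sy × A) = 27980 / (0.022 × 5.698 × 10^5) = 2.232 m

Δh ≈ 2.23 m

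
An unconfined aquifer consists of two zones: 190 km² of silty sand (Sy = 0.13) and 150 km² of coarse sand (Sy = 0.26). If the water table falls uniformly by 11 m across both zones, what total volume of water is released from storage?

ΔV ≈ 7.01 × 10^8 m³

A₁ = 190 km² = 1.9 × 10^8 m²; A₂ = 150 km² = 1.5 × 10^8 m²
ΔV₁ = 0.13 × 1.9 × 10^8 × 11 = 2.717 × 10^8 m³
ΔV₂ = 0.26 × 1.5 × 10^8 × 11 = 4.29 × 10^8 m³
ΔV = ΔV₁ + ΔV₂ = 7.007 × 10^8 m³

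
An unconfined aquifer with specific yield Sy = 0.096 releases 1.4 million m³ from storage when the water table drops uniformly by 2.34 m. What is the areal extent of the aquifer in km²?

A ≈ 6.23 km²

ΔV = 1.4 million m³ = 1.4 × 10^6 m³
A = ΔV / (Sy × Δh) = 1.4 × 10^6 / (0.096 × 2.34) = 6.232 × 10^6 m²
A = 6.232 × 10^6 m² = 6.232 km²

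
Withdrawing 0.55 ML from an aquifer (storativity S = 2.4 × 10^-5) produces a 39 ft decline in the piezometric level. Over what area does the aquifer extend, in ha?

Δh = 39 ft = 11.89 m
ΔV = 0.55 ML = 550 m³
A = ΔV / (S × Δh) = 550 / (2.4 × 10^-5 × 11.89) = 1.928 × 10^6 m²
A = 1.928 × 10^6 m² = 192.8 ha

A ≈ 193 ha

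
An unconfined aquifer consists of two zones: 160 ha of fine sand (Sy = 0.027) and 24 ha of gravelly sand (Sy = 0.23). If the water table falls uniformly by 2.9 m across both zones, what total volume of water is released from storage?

A₁ = 160 ha = 1.6 × 10^6 m²; A₂ = 24 ha = 2.4 × 10^5 m²
ΔV₁ = 0.027 × 1.6 × 10^6 × 2.9 = 1.253 × 10^5 m³
ΔV₂ = 0.23 × 2.4 × 10^5 × 2.9 = 1.601 × 10^5 m³
ΔV = ΔV₁ + ΔV₂ = 2.854 × 10^5 m³

ΔV ≈ 2.85 × 10^5 m³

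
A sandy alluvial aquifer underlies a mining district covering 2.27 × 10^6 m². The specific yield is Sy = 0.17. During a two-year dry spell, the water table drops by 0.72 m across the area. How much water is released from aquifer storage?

ΔV = Sy × A × Δh = 0.17 × 2.27 × 10^6 m² × 0.72 m = 2.778 × 10^5 m³

ΔV ≈ 2.78 × 10^5 m³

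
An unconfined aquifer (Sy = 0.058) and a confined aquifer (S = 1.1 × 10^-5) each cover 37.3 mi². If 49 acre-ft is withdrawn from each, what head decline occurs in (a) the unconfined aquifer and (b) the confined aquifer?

Δh_u ≈ 0.0108 m; Δh_c ≈ 56.9 m

A = 37.3 mi² = 9.661 × 10^7 m²
ΔV = 49 acre-ft = 60440 m³
Unconfined: Δh_u = ΔV/(Sy·A) = 60440/(0.058 × 9.661 × 10^7) = 0.01079 m
Confined: Δh_c = ΔV/(S·A) = 60440/(1.1 × 10^-5 × 9.661 × 10^7) = 56.88 m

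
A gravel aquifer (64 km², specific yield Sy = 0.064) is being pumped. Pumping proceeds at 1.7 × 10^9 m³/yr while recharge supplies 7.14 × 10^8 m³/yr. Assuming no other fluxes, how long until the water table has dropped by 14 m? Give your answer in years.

A = 64 km² = 6.4 × 10^7 m²
ΔV = Sy × A × Δh = 0.064 × 6.4 × 10^7 × 14 = 5.734 × 10^7 m³
Net withdrawal = 1.7 × 10^9 − 7.14 × 10^8 = 9.86 × 10^8 m³/yr = 2.701 × 10^6 m³/d
t = ΔV / Q = 5.734 × 10^7 m³ / 2.701 × 10^6 m³/d = 21.23 d
t = 21.23 d ≈ 0.05816 years

t ≈ 0.0582 years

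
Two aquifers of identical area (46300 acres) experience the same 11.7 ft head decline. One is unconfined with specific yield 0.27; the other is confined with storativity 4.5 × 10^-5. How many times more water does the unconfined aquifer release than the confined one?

A = 46300 acres = 1.874 × 10^8 m²
Δh = 11.7 ft = 3.566 m
Unconfined: ΔV_u = Sy × A × Δh = 0.27 × 1.874 × 10^8 × 3.566 = 1.804 × 10^8 m³
Confined: ΔV_c = S × A × Δh = 4.5 × 10^-5 × 1.874 × 10^8 × 3.566 = 30070 m³
Ratio = ΔV_u / ΔV_c = Sy / S = 0.27 / 4.5 × 10^-5 = 6000

ΔV_u / ΔV_c ≈ 6000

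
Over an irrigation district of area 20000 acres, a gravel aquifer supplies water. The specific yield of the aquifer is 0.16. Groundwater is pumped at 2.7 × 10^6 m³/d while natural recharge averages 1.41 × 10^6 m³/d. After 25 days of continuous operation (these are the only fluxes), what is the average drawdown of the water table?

A = 20000 acres = 8.094 × 10^7 m²
Net abstraction = 2.7 × 10^6 − 1.41 × 10^6 = 1.29 × 10^6 m³/d
ΔV = Q × t = 1.29 × 10^6 m³/d × 25 d = 3.225 × 10^7 m³
Δh = ΔV / (Sy × A) = 3.225 × 10^7 / (0.16 × 8.094 × 10^7) = 2.49 m

Δh ≈ 2.49 m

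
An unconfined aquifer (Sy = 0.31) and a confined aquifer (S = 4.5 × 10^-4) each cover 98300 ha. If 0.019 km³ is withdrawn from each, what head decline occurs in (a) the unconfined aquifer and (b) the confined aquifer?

A = 98300 ha = 9.83 × 10^8 m²
ΔV = 0.019 km³ = 1.9 × 10^7 m³
Unconfined: Δh_u = ΔV/(Sy·A) = 1.9 × 10^7/(0.31 × 9.83 × 10^8) = 0.06235 m
Confined: Δh_c = ΔV/(S·A) = 1.9 × 10^7/(4.5 × 10^-4 × 9.83 × 10^8) = 42.95 m

Δh_u ≈ 0.0624 m; Δh_c ≈ 43 m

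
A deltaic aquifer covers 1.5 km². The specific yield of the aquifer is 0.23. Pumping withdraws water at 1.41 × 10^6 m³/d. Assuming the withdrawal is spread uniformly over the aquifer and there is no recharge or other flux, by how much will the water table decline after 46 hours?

Δh ≈ 7.83 m

A = 1.5 km² = 1.5 × 10^6 m²
t = 46 hours = 1.917 d
ΔV = Q × t = 1.41 × 10^6 m³/d × 1.917 d = 2.703 × 10^6 m³
Δh = ΔV / (Sy × A) = 2.703 × 10^6 / (0.23 × 1.5 × 10^6) = 7.833 m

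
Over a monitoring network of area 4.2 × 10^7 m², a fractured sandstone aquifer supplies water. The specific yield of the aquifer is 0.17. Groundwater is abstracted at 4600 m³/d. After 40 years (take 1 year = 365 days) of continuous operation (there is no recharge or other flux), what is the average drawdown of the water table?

t = 40 years = 14600 d
ΔV = Q × t = 4600 m³/d × 14600 d = 6.716 × 10^7 m³
Δh = ΔV / (Sy × A) = 6.716 × 10^7 / (0.17 × 4.2 × 10^7) = 9.406 m

Δh ≈ 9.41 m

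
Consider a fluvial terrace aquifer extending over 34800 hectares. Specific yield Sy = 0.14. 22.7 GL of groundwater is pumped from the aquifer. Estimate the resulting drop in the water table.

Δh ≈ 0.466 m

A = 34800 hectares = 3.48 × 10^8 m²
ΔV = 22.7 GL = 2.27 × 10^7 m³
Δh = ΔV / (Sy × A) = 2.27 × 10^7 m³ / (0.14 × 3.48 × 10^8 m²) = 0.4659 m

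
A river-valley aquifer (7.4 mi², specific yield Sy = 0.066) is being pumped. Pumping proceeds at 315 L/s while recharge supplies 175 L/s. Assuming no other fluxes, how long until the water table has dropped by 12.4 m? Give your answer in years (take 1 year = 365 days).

t ≈ 3.55 years

A = 7.4 mi² = 1.917 × 10^7 m²
ΔV = Sy × A × Δh = 0.066 × 1.917 × 10^7 × 12.4 = 1.569 × 10^7 m³
Net withdrawal = 315 − 175 = 140 L/s = 12100 m³/d
t = ΔV / Q = 1.569 × 10^7 m³ / 12100 m³/d = 1297 d
t = 1297 d ≈ 3.553 years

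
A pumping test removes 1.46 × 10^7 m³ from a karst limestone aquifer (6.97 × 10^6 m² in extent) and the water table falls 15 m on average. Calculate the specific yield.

Sy ≈ 0.14

Sy = ΔV / (A × Δh) = 1.46 × 10^7 m³ / (6.97 × 10^6 m² × 15 m) = 0.1396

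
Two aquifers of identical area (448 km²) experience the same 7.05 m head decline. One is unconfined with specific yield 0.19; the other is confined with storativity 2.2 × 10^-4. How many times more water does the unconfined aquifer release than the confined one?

ΔV_u / ΔV_c ≈ 864

A = 448 km² = 4.48 × 10^8 m²
Unconfined: ΔV_u = Sy × A × Δh = 0.19 × 4.48 × 10^8 × 7.05 = 6.001 × 10^8 m³
Confined: ΔV_c = S × A × Δh = 2.2 × 10^-4 × 4.48 × 10^8 × 7.05 = 6.948 × 10^5 m³
Ratio = ΔV_u / ΔV_c = Sy / S = 0.19 / 2.2 × 10^-4 = 863.6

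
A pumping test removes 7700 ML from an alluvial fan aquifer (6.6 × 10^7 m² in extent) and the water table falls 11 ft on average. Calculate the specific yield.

Δh = 11 ft = 3.353 m
ΔV = 7700 ML = 7.7 × 10^6 m³
Sy = ΔV / (A × Δh) = 7.7 × 10^6 m³ / (6.6 × 10^7 m² × 3.353 m) = 0.0348

Sy ≈ 0.035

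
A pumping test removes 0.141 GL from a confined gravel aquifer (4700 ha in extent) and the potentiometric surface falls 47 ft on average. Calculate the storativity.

S ≈ 2.1 × 10^-4

A = 4700 ha = 4.7 × 10^7 m²
Δh = 47 ft = 14.33 m
ΔV = 0.141 GL = 1.41 × 10^5 m³
S = ΔV / (A × Δh) = 1.41 × 10^5 m³ / (4.7 × 10^7 m² × 14.33 m) = 2.094 × 10^-4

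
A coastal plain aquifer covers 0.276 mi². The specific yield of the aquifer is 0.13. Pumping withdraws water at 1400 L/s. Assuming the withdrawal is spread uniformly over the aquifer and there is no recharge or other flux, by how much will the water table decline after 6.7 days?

Δh ≈ 8.72 m

A = 0.276 mi² = 7.148 × 10^5 m²
Q = 1400 L/s = 1.21 × 10^5 m³/d
ΔV = Q × t = 1.21 × 10^5 m³/d × 6.7 d = 8.104 × 10^5 m³
Δh = ΔV / (Sy × A) = 8.104 × 10^5 / (0.13 × 7.148 × 10^5) = 8.721 m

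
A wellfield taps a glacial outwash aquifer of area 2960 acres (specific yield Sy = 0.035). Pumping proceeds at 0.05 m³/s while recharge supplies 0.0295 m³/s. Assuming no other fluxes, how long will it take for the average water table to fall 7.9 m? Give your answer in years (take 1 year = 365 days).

t ≈ 5.12 years

A = 2960 acres = 1.198 × 10^7 m²
ΔV = Sy × A × Δh = 0.035 × 1.198 × 10^7 × 7.9 = 3.312 × 10^6 m³
Net withdrawal = 0.05 − 0.0295 = 0.0205 m³/s = 1771 m³/d
t = ΔV / Q = 3.312 × 10^6 m³ / 1771 m³/d = 1870 d
t = 1870 d ≈ 5.123 years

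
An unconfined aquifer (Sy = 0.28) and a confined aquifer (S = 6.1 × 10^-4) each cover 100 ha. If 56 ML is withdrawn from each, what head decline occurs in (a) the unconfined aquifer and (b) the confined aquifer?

Δh_u ≈ 0.2 m; Δh_c ≈ 91.8 m

A = 100 ha = 1 × 10^6 m²
ΔV = 56 ML = 56000 m³
Unconfined: Δh_u = ΔV/(Sy·A) = 56000/(0.28 × 1 × 10^6) = 0.2 m
Confined: Δh_c = ΔV/(S·A) = 56000/(6.1 × 10^-4 × 1 × 10^6) = 91.8 m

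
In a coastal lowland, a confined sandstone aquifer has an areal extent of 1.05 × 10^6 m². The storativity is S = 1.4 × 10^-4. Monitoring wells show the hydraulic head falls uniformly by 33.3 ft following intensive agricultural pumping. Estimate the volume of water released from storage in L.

Δh = 33.3 ft = 10.15 m
ΔV = S × A × Δh = 1.4 × 10^-4 × 1.05 × 10^6 m² × 10.15 m = 1492 m³
ΔV = 1492 m³ = 1.492 × 10^6 L

ΔV ≈ 1.49 × 10^6 L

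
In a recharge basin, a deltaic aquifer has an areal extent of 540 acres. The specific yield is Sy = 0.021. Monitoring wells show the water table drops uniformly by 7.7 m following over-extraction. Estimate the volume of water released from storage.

ΔV ≈ 3.53 × 10^5 m³

A = 540 acres = 2.185 × 10^6 m²
ΔV = Sy × A × Δh = 0.021 × 2.185 × 10^6 m² × 7.7 m = 3.534 × 10^5 m³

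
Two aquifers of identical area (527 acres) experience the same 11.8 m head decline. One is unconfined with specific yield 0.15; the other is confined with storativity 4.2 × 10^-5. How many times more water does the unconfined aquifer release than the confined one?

ΔV_u / ΔV_c ≈ 3570

A = 527 acres = 2.133 × 10^6 m²
Unconfined: ΔV_u = Sy × A × Δh = 0.15 × 2.133 × 10^6 × 11.8 = 3.775 × 10^6 m³
Confined: ΔV_c = S × A × Δh = 4.2 × 10^-5 × 2.133 × 10^6 × 11.8 = 1057 m³
Ratio = ΔV_u / ΔV_c = Sy / S = 0.15 / 4.2 × 10^-5 = 3571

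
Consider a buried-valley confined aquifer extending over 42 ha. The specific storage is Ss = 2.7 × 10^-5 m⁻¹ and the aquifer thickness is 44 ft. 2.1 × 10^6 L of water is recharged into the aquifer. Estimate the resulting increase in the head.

Δh ≈ 13.8 m

b = 44 ft = 13.41 m
S = Ss × b = 2.7 × 10^-5 m⁻¹ × 13.41 m = 3.621 × 10^-4
A = 42 ha = 4.2 × 10^5 m²
ΔV = 2.1 × 10^6 L = 2100 m³
Δh = ΔV / (S × A) = 2100 m³ / (3.621 × 10^-4 × 4.2 × 10^5 m²) = 13.81 m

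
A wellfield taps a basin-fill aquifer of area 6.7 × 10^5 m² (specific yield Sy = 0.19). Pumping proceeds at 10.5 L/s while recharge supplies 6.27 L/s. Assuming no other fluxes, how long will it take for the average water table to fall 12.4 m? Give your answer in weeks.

ΔV = Sy × A × Δh = 0.19 × 6.7 × 10^5 × 12.4 = 1.579 × 10^6 m³
Net withdrawal = 10.5 − 6.27 = 4.23 L/s = 365.5 m³/d
t = ΔV / Q = 1.579 × 10^6 m³ / 365.5 m³/d = 4319 d
t = 4319 d ≈ 617 weeks

t ≈ 617 weeks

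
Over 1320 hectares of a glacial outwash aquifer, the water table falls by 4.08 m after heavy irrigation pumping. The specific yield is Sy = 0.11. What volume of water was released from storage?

ΔV ≈ 5.92 × 10^6 m³

A = 1320 hectares = 1.32 × 10^7 m²
ΔV = Sy × A × Δh = 0.11 × 1.32 × 10^7 m² × 4.08 m = 5.924 × 10^6 m³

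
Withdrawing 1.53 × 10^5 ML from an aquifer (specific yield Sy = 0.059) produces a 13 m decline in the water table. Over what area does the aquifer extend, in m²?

ΔV = 1.53 × 10^5 ML = 1.53 × 10^8 m³
A = ΔV / (Sy × Δh) = 1.53 × 10^8 / (0.059 × 13) = 1.995 × 10^8 m²

A ≈ 1.99 × 10^8 m²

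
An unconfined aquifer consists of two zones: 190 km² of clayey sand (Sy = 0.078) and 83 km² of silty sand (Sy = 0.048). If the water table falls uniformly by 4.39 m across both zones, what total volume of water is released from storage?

A₁ = 190 km² = 1.9 × 10^8 m²; A₂ = 83 km² = 8.3 × 10^7 m²
ΔV₁ = 0.078 × 1.9 × 10^8 × 4.39 = 6.506 × 10^7 m³
ΔV₂ = 0.048 × 8.3 × 10^7 × 4.39 = 1.749 × 10^7 m³
ΔV = ΔV₁ + ΔV₂ = 8.255 × 10^7 m³

ΔV ≈ 8.25 × 10^7 m³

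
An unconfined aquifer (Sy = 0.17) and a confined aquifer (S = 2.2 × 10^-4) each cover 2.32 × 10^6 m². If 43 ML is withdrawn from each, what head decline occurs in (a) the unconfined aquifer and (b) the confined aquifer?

ΔV = 43 ML = 43000 m³
Unconfined: Δh_u = ΔV/(Sy·A) = 43000/(0.17 × 2.32 × 10^6) = 0.109 m
Confined: Δh_c = ΔV/(S·A) = 43000/(2.2 × 10^-4 × 2.32 × 10^6) = 84.25 m

Δh_u ≈ 0.109 m; Δh_c ≈ 84.2 m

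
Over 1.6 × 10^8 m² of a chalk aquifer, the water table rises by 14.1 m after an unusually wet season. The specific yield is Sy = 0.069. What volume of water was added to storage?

ΔV = Sy × A × Δh = 0.069 × 1.6 × 10^8 m² × 14.1 m = 1.557 × 10^8 m³

ΔV ≈ 1.56 × 10^8 m³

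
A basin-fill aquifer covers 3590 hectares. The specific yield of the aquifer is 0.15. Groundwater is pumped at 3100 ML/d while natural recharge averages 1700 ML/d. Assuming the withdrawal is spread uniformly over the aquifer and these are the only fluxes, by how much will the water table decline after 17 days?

Δh ≈ 4.42 m

A = 3590 hectares = 3.59 × 10^7 m²
Net abstraction = 3100 − 1700 = 1400 ML/d
Q_net = 1400 ML/d = 1.4 × 10^6 m³/d
ΔV = Q × t = 1.4 × 10^6 m³/d × 17 d = 2.38 × 10^7 m³
Δh = ΔV / (Sy × A) = 2.38 × 10^7 / (0.15 × 3.59 × 10^7) = 4.42 m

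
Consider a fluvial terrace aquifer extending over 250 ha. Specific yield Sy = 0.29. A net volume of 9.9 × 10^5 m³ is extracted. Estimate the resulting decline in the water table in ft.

A = 250 ha = 2.5 × 10^6 m²
Δh = ΔV / (Sy × A) = 9.9 × 10^5 m³ / (0.29 × 2.5 × 10^6 m²) = 1.366 m
Δh = 1.366 m = 4.48 ft

Δh ≈ 4.48 ft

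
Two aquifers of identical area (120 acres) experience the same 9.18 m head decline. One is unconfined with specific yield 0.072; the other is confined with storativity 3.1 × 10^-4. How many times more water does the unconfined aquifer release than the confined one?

ΔV_u / ΔV_c ≈ 232

A = 120 acres = 4.856 × 10^5 m²
Unconfined: ΔV_u = Sy × A × Δh = 0.072 × 4.856 × 10^5 × 9.18 = 3.21 × 10^5 m³
Confined: ΔV_c = S × A × Δh = 3.1 × 10^-4 × 4.856 × 10^5 × 9.18 = 1382 m³
Ratio = ΔV_u / ΔV_c = Sy / S = 0.072 / 3.1 × 10^-4 = 232.3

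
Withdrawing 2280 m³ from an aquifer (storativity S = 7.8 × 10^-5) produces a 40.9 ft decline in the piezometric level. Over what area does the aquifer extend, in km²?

A ≈ 2.34 km²

Δh = 40.9 ft = 12.47 m
A = ΔV / (S × Δh) = 2280 / (7.8 × 10^-5 × 12.47) = 2.345 × 10^6 m²
A = 2.345 × 10^6 m² = 2.345 km²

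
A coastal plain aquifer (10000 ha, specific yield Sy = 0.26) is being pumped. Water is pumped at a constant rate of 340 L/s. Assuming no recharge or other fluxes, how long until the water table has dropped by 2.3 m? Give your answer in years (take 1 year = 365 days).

A = 10000 ha = 1 × 10^8 m²
ΔV = Sy × A × Δh = 0.26 × 1 × 10^8 × 2.3 = 5.98 × 10^7 m³
Q = 340 L/s = 29380 m³/d
t = ΔV / Q = 5.98 × 10^7 m³ / 29380 m³/d = 2036 d
t = 2036 d ≈ 5.577 years

t ≈ 5.58 years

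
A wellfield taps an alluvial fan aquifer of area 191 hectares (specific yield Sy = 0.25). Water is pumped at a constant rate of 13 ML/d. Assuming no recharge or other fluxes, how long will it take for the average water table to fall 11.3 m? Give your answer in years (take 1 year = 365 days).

A = 191 hectares = 1.91 × 10^6 m²
ΔV = Sy × A × Δh = 0.25 × 1.91 × 10^6 × 11.3 = 5.396 × 10^6 m³
Q = 13 ML/d = 13000 m³/d
t = ΔV / Q = 5.396 × 10^6 m³ / 13000 m³/d = 415.1 d
t = 415.1 d ≈ 1.137 years

t ≈ 1.14 years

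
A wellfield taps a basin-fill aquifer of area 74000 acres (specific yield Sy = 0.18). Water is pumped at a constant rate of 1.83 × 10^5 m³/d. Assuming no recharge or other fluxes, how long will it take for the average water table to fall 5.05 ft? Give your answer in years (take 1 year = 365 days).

t ≈ 1.24 years

A = 74000 acres = 2.995 × 10^8 m²
Δh = 5.05 ft = 1.539 m
ΔV = Sy × A × Δh = 0.18 × 2.995 × 10^8 × 1.539 = 8.297 × 10^7 m³
t = ΔV / Q = 8.297 × 10^7 m³ / 1.83 × 10^5 m³/d = 453.4 d
t = 453.4 d ≈ 1.242 years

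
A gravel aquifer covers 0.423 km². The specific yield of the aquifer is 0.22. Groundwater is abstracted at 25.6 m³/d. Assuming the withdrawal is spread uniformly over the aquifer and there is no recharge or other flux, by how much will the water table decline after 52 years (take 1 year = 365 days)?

A = 0.423 km² = 4.23 × 10^5 m²
t = 52 years = 18980 d
ΔV = Q × t = 25.6 m³/d × 18980 d = 4.859 × 10^5 m³
Δh = ΔV / (Sy × A) = 4.859 × 10^5 / (0.22 × 4.23 × 10^5) = 5.221 m

Δh ≈ 5.22 m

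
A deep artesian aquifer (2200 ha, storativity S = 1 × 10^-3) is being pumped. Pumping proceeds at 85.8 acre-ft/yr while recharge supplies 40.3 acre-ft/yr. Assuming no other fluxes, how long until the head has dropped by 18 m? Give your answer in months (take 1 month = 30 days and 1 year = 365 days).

A = 2200 ha = 2.2 × 10^7 m²
ΔV = S × A × Δh = 0.001 × 2.2 × 10^7 × 18 = 3.96 × 10^5 m³
Net withdrawal = 85.8 − 40.3 = 45.5 acre-ft/yr = 153.8 m³/d
t = ΔV / Q = 3.96 × 10^5 m³ / 153.8 m³/d = 2575 d
t = 2575 d ≈ 85.85 months

t ≈ 85.8 months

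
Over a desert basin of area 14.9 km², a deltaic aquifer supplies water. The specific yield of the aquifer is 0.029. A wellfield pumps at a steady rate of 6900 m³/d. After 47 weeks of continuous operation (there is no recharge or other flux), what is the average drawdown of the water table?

A = 14.9 km² = 1.49 × 10^7 m²
t = 47 weeks = 329 d
ΔV = Q × t = 6900 m³/d × 329 d = 2.27 × 10^6 m³
Δh = ΔV / (Sy × A) = 2.27 × 10^6 / (0.029 × 1.49 × 10^7) = 5.254 m

Δh ≈ 5.25 m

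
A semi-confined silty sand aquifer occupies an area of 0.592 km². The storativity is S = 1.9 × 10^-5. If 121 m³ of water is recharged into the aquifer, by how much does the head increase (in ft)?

A = 0.592 km² = 5.92 × 10^5 m²
Δh = ΔV / (S × A) = 121 m³ / (1.9 × 10^-5 × 5.92 × 10^5 m²) = 10.76 m
Δh = 10.76 m = 35.29 ft

Δh ≈ 35.3 ft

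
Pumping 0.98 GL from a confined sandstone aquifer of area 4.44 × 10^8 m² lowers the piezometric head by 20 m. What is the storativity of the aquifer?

ΔV = 0.98 GL = 9.8 × 10^5 m³
S = ΔV / (A × Δh) = 9.8 × 10^5 m³ / (4.44 × 10^8 m² × 20 m) = 1.104 × 10^-4

S ≈ 1.1 × 10^-4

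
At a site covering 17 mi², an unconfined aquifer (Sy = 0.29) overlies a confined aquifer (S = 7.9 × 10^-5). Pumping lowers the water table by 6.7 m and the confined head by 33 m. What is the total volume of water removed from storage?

ΔV ≈ 8.57 × 10^7 m³

A = 17 mi² = 4.403 × 10^7 m²
Unconfined: ΔV_u = Sy × A × Δh_u = 0.29 × 4.403 × 10^7 × 6.7 = 8.555 × 10^7 m³
Confined: ΔV_c = S × A × Δh_c = 7.9 × 10^-5 × 4.403 × 10^7 × 33 = 1.148 × 10^5 m³
Total ΔV = 8.555 × 10^7 + 1.148 × 10^5 = 8.566 × 10^7 m³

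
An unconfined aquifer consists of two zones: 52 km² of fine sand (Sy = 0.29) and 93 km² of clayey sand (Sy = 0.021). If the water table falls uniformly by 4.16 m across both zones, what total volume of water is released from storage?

A₁ = 52 km² = 5.2 × 10^7 m²; A₂ = 93 km² = 9.3 × 10^7 m²
ΔV₁ = 0.29 × 5.2 × 10^7 × 4.16 = 6.273 × 10^7 m³
ΔV₂ = 0.021 × 9.3 × 10^7 × 4.16 = 8.124 × 10^6 m³
ΔV = ΔV₁ + ΔV₂ = 7.086 × 10^7 m³

ΔV ≈ 7.09 × 10^7 m³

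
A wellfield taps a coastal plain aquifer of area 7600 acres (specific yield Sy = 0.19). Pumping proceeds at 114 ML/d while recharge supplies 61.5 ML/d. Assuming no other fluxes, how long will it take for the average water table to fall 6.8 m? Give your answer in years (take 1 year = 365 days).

t ≈ 2.07 years

A = 7600 acres = 3.076 × 10^7 m²
ΔV = Sy × A × Δh = 0.19 × 3.076 × 10^7 × 6.8 = 3.974 × 10^7 m³
Net withdrawal = 114 − 61.5 = 52.5 ML/d = 52500 m³/d
t = ΔV / Q = 3.974 × 10^7 m³ / 52500 m³/d = 756.9 d
t = 756.9 d ≈ 2.074 years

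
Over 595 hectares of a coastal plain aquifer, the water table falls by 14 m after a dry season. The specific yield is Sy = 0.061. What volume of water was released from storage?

A = 595 hectares = 5.95 × 10^6 m²
ΔV = Sy × A × Δh = 0.061 × 5.95 × 10^6 m² × 14 m = 5.081 × 10^6 m³

ΔV ≈ 5.08 × 10^6 m³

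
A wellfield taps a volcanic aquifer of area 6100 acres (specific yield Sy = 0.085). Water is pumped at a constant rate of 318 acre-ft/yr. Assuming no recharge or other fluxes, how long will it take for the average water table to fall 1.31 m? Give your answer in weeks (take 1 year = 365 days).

A = 6100 acres = 2.469 × 10^7 m²
ΔV = Sy × A × Δh = 0.085 × 2.469 × 10^7 × 1.31 = 2.749 × 10^6 m³
Q = 318 acre-ft/yr = 1075 m³/d
t = ΔV / Q = 2.749 × 10^6 m³ / 1075 m³/d = 2558 d
t = 2558 d ≈ 365.4 weeks

t ≈ 365 weeks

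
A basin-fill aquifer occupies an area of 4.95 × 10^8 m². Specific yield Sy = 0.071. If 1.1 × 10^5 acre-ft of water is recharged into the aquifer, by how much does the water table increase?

Δh ≈ 3.86 m

ΔV = 1.1 × 10^5 acre-ft = 1.357 × 10^8 m³
Δh = ΔV / (Sy × A) = 1.357 × 10^8 m³ / (0.071 × 4.95 × 10^8 m²) = 3.861 m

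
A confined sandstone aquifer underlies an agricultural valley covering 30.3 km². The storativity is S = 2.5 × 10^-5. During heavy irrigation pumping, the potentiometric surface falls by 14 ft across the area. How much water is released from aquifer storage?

A = 30.3 km² = 3.03 × 10^7 m²
Δh = 14 ft = 4.267 m
ΔV = S × A × Δh = 2.5 × 10^-5 × 3.03 × 10^7 m² × 4.267 m = 3232 m³

ΔV ≈ 3230 m³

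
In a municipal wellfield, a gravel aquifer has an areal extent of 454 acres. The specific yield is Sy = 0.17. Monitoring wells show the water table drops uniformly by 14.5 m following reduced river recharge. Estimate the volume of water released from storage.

ΔV ≈ 4.53 × 10^6 m³

A = 454 acres = 1.837 × 10^6 m²
ΔV = Sy × A × Δh = 0.17 × 1.837 × 10^6 m² × 14.5 m = 4.529 × 10^6 m³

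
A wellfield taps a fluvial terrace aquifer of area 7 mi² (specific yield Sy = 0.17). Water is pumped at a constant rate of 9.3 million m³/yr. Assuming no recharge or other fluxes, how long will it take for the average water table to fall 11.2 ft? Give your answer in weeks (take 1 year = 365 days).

A = 7 mi² = 1.813 × 10^7 m²
Δh = 11.2 ft = 3.414 m
ΔV = Sy × A × Δh = 0.17 × 1.813 × 10^7 × 3.414 = 1.052 × 10^7 m³
Q = 9.3 million m³/yr = 25480 m³/d
t = ΔV / Q = 1.052 × 10^7 m³ / 25480 m³/d = 412.9 d
t = 412.9 d ≈ 58.99 weeks

t ≈ 59 weeks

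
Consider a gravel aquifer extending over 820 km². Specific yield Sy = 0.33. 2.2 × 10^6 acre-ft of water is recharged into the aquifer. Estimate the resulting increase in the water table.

Δh ≈ 10 m

A = 820 km² = 8.2 × 10^8 m²
ΔV = 2.2 × 10^6 acre-ft = 2.714 × 10^9 m³
Δh = ΔV / (Sy × A) = 2.714 × 10^9 m³ / (0.33 × 8.2 × 10^8 m²) = 10.03 m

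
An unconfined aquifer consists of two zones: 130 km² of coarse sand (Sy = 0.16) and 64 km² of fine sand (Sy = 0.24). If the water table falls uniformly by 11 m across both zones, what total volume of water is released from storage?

ΔV ≈ 3.98 × 10^8 m³

A₁ = 130 km² = 1.3 × 10^8 m²; A₂ = 64 km² = 6.4 × 10^7 m²
ΔV₁ = 0.16 × 1.3 × 10^8 × 11 = 2.288 × 10^8 m³
ΔV₂ = 0.24 × 6.4 × 10^7 × 11 = 1.69 × 10^8 m³
ΔV = ΔV₁ + ΔV₂ = 3.978 × 10^8 m³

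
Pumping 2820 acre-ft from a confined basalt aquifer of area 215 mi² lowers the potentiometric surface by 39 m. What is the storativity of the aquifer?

A = 215 mi² = 5.568 × 10^8 m²
ΔV = 2820 acre-ft = 3.478 × 10^6 m³
S = ΔV / (A × Δh) = 3.478 × 10^6 m³ / (5.568 × 10^8 m² × 39 m) = 1.602 × 10^-4

S ≈ 1.6 × 10^-4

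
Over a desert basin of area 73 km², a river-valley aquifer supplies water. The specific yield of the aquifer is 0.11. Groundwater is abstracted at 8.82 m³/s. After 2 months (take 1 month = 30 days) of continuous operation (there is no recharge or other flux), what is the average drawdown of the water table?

Δh ≈ 5.69 m

A = 73 km² = 7.3 × 10^7 m²
Q = 8.82 m³/s = 7.62 × 10^5 m³/d
t = 2 months = 60 d
ΔV = Q × t = 7.62 × 10^5 m³/d × 60 d = 4.572 × 10^7 m³
Δh = ΔV / (Sy × A) = 4.572 × 10^7 / (0.11 × 7.3 × 10^7) = 5.694 m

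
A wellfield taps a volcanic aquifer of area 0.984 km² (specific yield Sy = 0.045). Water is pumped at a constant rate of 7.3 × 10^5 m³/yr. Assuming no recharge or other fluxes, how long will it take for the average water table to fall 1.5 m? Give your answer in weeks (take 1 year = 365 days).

A = 0.984 km² = 9.84 × 10^5 m²
ΔV = Sy × A × Δh = 0.045 × 9.84 × 10^5 × 1.5 = 66420 m³
Q = 7.3 × 10^5 m³/yr = 2000 m³/d
t = ΔV / Q = 66420 m³ / 2000 m³/d = 33.21 d
t = 33.21 d ≈ 4.744 weeks

t ≈ 4.74 weeks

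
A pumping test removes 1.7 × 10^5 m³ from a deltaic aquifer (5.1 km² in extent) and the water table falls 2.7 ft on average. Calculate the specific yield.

A = 5.1 km² = 5.1 × 10^6 m²
Δh = 2.7 ft = 0.823 m
Sy = ΔV / (A × Δh) = 1.7 × 10^5 m³ / (5.1 × 10^6 m² × 0.823 m) = 0.0405

Sy ≈ 0.041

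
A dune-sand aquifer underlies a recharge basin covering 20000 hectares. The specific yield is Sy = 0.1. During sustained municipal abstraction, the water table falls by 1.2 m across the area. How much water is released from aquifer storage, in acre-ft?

A = 20000 hectares = 2 × 10^8 m²
ΔV = Sy × A × Δh = 0.1 × 2 × 10^8 m² × 1.2 m = 2.4 × 10^7 m³
ΔV = 2.4 × 10^7 m³ = 19460 acre-ft

ΔV ≈ 19500 acre-ft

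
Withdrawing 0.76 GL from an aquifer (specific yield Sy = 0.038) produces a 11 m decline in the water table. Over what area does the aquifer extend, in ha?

ΔV = 0.76 GL = 7.6 × 10^5 m³
A = ΔV / (Sy × Δh) = 7.6 × 10^5 / (0.038 × 11) = 1.818 × 10^6 m²
A = 1.818 × 10^6 m² = 181.8 ha

A ≈ 182 ha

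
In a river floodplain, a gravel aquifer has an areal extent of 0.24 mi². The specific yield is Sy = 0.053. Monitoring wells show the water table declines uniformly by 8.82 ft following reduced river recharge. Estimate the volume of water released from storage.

A = 0.24 mi² = 6.216 × 10^5 m²
Δh = 8.82 ft = 2.688 m
ΔV = Sy × A × Δh = 0.053 × 6.216 × 10^5 m² × 2.688 m = 88570 m³

ΔV ≈ 88600 m³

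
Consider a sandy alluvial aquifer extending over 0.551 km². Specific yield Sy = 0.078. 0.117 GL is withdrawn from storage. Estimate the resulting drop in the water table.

Δh ≈ 2.72 m

A = 0.551 km² = 5.51 × 10^5 m²
ΔV = 0.117 GL = 1.17 × 10^5 m³
Δh = ΔV / (Sy × A) = 1.17 × 10^5 m³ / (0.078 × 5.51 × 10^5 m²) = 2.722 m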